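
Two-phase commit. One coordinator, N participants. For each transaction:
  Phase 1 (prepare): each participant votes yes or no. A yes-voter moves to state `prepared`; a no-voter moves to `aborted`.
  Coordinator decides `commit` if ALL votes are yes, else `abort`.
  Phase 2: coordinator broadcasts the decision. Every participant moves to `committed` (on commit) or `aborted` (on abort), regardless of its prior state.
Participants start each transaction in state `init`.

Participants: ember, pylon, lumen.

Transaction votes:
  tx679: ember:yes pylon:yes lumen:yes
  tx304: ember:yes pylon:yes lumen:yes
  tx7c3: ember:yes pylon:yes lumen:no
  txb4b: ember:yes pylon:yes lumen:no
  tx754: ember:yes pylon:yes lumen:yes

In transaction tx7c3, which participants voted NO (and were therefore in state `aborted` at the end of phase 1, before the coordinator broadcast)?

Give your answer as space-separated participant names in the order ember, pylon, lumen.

Txn tx7c3 phase 1: ember yes -> prepared; pylon yes -> prepared; lumen no -> aborted

Answer: lumen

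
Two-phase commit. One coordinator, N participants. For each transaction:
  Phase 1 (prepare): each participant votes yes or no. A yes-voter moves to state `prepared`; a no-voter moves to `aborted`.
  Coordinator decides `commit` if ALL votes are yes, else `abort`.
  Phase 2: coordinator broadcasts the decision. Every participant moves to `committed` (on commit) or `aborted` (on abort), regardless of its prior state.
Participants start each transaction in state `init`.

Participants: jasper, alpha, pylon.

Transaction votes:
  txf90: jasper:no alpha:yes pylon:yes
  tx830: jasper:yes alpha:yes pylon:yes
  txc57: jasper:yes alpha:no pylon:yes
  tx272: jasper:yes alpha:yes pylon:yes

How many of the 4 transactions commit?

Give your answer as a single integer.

Answer: 2

Derivation:
txf90: no from jasper -> abort (commits=0)
tx830: all yes -> commit (commits=1)
txc57: no from alpha -> abort (commits=1)
tx272: all yes -> commit (commits=2)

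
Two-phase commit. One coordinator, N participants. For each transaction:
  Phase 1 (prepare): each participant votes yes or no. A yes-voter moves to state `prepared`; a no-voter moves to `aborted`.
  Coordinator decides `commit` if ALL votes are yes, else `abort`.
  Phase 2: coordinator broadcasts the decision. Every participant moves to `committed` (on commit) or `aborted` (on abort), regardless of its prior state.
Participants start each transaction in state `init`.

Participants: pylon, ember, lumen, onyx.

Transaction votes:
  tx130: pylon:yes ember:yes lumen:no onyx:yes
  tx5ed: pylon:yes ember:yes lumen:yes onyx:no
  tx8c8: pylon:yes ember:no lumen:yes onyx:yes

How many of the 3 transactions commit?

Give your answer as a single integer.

tx130: no from lumen -> abort (commits=0)
tx5ed: no from onyx -> abort (commits=0)
tx8c8: no from ember -> abort (commits=0)

Answer: 0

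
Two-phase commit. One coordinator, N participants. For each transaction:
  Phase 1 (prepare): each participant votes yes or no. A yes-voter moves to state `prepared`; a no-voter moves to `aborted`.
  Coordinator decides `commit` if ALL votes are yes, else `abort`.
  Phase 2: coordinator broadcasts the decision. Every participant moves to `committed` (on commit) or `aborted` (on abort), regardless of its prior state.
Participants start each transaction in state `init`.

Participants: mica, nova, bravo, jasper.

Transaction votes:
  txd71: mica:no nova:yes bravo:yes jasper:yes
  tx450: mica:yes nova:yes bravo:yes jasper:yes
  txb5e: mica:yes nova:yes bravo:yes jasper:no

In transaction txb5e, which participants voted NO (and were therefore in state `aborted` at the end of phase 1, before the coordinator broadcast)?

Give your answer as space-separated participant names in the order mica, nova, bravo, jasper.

Answer: jasper

Derivation:
Txn txb5e phase 1: mica yes -> prepared; nova yes -> prepared; bravo yes -> prepared; jasper no -> aborted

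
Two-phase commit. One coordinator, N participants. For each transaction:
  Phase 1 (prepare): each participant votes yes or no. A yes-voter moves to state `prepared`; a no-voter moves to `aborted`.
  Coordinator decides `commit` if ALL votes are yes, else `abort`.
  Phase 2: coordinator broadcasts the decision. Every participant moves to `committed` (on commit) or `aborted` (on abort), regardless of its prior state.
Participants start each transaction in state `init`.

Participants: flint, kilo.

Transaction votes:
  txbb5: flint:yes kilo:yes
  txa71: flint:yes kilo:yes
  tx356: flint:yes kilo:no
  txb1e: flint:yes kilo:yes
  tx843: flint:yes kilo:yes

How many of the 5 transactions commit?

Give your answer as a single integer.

txbb5: all yes -> commit (commits=1)
txa71: all yes -> commit (commits=2)
tx356: no from kilo -> abort (commits=2)
txb1e: all yes -> commit (commits=3)
tx843: all yes -> commit (commits=4)

Answer: 4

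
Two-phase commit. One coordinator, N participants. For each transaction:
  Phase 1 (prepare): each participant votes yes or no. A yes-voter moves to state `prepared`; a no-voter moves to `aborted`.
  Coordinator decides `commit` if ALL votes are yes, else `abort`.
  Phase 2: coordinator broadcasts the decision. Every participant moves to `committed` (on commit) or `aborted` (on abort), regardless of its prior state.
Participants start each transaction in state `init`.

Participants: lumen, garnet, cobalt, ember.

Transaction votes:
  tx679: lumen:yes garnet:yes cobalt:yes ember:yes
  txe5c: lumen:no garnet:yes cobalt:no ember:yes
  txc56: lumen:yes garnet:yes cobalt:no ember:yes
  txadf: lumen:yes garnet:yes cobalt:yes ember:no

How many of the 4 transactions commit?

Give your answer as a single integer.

Answer: 1

Derivation:
tx679: all yes -> commit (commits=1)
txe5c: no from lumen, cobalt -> abort (commits=1)
txc56: no from cobalt -> abort (commits=1)
txadf: no from ember -> abort (commits=1)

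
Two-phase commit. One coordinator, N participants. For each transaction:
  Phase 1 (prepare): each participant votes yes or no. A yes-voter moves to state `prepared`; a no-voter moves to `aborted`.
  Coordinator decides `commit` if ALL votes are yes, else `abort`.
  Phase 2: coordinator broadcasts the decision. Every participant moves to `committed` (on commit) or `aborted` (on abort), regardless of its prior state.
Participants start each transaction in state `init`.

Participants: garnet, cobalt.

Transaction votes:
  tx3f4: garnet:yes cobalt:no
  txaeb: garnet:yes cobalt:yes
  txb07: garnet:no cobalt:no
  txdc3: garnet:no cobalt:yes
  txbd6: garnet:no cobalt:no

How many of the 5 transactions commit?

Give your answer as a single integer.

tx3f4: no from cobalt -> abort (commits=0)
txaeb: all yes -> commit (commits=1)
txb07: no from garnet, cobalt -> abort (commits=1)
txdc3: no from garnet -> abort (commits=1)
txbd6: no from garnet, cobalt -> abort (commits=1)

Answer: 1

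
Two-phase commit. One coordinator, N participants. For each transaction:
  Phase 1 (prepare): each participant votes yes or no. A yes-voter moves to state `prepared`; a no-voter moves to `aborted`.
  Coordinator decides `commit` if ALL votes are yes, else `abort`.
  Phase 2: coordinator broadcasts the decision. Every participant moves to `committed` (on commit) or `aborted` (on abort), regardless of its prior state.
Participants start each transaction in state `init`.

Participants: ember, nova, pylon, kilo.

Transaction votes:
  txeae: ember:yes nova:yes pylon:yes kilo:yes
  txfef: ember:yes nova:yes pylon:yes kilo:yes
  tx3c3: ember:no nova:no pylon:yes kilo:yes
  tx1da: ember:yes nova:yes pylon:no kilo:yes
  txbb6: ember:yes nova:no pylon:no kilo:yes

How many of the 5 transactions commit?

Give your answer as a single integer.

Answer: 2

Derivation:
txeae: all yes -> commit (commits=1)
txfef: all yes -> commit (commits=2)
tx3c3: no from ember, nova -> abort (commits=2)
tx1da: no from pylon -> abort (commits=2)
txbb6: no from nova, pylon -> abort (commits=2)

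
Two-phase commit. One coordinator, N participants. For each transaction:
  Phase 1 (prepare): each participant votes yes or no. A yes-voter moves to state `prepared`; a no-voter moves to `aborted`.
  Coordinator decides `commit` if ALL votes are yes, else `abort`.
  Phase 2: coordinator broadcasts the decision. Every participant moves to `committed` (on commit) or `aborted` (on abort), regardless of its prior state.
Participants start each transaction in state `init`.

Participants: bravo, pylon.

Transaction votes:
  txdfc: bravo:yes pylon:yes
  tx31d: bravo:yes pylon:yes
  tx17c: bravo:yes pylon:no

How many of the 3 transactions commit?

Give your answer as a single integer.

txdfc: all yes -> commit (commits=1)
tx31d: all yes -> commit (commits=2)
tx17c: no from pylon -> abort (commits=2)

Answer: 2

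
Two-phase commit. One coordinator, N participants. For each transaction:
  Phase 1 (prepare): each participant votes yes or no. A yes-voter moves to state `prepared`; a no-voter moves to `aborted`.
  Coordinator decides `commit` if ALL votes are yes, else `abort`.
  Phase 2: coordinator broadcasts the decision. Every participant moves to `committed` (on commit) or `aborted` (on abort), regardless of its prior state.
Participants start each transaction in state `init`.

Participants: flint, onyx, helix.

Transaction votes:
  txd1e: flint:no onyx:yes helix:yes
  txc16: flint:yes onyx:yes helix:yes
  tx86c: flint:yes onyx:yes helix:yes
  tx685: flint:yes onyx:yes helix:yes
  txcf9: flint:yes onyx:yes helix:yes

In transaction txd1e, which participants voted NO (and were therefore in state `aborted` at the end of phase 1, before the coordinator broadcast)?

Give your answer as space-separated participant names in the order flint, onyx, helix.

Txn txd1e phase 1: flint no -> aborted; onyx yes -> prepared; helix yes -> prepared

Answer: flint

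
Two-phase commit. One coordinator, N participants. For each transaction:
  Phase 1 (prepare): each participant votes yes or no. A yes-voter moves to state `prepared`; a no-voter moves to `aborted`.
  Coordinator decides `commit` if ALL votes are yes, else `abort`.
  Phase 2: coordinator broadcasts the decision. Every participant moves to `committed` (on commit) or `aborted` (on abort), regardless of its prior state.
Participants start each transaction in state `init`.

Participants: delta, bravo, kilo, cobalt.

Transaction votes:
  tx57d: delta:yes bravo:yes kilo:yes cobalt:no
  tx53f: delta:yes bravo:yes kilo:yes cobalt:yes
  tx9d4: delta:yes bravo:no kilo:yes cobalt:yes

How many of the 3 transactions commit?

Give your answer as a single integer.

tx57d: no from cobalt -> abort (commits=0)
tx53f: all yes -> commit (commits=1)
tx9d4: no from bravo -> abort (commits=1)

Answer: 1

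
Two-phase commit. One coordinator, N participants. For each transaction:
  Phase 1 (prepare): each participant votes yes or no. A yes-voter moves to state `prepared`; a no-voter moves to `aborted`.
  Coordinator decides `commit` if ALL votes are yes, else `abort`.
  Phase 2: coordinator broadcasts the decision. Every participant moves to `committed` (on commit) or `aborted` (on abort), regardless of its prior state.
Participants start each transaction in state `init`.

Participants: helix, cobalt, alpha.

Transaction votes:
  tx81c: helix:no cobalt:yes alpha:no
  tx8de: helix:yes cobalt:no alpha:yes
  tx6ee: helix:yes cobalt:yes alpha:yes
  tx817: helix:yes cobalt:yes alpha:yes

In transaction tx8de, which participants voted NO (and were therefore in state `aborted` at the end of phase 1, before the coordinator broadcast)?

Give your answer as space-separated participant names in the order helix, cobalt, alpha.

Answer: cobalt

Derivation:
Txn tx8de phase 1: helix yes -> prepared; cobalt no -> aborted; alpha yes -> prepared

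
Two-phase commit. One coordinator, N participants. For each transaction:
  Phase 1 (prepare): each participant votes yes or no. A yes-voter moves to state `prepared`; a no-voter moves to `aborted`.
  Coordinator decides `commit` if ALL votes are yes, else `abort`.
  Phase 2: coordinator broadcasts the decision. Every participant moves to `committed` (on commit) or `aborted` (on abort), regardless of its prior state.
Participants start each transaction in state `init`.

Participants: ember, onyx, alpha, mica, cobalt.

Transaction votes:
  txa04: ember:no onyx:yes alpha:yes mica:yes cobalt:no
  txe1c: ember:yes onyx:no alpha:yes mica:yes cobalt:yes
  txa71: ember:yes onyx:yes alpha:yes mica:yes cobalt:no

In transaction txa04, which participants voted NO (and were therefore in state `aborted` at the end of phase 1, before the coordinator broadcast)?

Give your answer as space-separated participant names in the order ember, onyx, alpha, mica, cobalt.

Answer: ember cobalt

Derivation:
Txn txa04 phase 1: ember no -> aborted; onyx yes -> prepared; alpha yes -> prepared; mica yes -> prepared; cobalt no -> aborted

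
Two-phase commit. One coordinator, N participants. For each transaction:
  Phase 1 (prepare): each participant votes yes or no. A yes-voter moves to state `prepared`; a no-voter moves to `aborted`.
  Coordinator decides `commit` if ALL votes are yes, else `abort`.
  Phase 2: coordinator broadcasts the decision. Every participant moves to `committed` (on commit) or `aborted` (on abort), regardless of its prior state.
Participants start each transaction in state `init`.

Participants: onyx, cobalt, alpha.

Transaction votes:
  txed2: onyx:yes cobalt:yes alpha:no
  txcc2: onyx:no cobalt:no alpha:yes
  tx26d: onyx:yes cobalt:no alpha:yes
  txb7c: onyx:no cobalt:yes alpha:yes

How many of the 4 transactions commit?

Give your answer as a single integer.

txed2: no from alpha -> abort (commits=0)
txcc2: no from onyx, cobalt -> abort (commits=0)
tx26d: no from cobalt -> abort (commits=0)
txb7c: no from onyx -> abort (commits=0)

Answer: 0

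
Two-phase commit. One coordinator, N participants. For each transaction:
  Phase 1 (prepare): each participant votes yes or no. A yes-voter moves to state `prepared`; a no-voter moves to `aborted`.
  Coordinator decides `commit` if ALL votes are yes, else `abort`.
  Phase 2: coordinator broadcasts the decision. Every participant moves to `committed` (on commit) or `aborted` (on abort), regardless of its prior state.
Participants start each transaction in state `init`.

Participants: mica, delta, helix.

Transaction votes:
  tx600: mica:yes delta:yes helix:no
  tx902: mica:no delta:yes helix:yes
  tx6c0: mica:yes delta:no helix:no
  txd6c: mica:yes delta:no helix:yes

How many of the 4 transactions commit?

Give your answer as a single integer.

Answer: 0

Derivation:
tx600: no from helix -> abort (commits=0)
tx902: no from mica -> abort (commits=0)
tx6c0: no from delta, helix -> abort (commits=0)
txd6c: no from delta -> abort (commits=0)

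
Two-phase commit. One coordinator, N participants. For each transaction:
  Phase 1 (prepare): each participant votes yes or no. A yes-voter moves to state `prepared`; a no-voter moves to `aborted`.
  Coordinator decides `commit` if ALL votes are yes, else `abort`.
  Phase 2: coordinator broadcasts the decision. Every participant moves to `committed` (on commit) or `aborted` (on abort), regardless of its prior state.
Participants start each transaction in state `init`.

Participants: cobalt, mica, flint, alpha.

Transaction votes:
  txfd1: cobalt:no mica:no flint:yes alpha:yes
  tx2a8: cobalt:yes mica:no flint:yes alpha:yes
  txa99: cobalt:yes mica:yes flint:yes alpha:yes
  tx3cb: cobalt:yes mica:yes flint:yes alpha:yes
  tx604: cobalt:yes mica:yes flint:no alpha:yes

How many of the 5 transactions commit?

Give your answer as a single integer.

Answer: 2

Derivation:
txfd1: no from cobalt, mica -> abort (commits=0)
tx2a8: no from mica -> abort (commits=0)
txa99: all yes -> commit (commits=1)
tx3cb: all yes -> commit (commits=2)
tx604: no from flint -> abort (commits=2)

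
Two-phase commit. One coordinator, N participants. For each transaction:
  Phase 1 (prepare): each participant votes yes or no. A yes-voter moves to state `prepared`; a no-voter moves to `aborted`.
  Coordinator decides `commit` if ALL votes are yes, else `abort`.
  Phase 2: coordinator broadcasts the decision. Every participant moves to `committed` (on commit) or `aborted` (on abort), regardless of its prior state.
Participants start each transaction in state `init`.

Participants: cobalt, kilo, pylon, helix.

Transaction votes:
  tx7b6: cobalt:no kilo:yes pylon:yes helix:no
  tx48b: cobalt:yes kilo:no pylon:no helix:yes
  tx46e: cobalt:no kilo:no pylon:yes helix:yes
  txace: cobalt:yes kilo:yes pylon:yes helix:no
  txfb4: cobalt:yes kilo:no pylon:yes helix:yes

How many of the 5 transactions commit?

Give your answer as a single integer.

Answer: 0

Derivation:
tx7b6: no from cobalt, helix -> abort (commits=0)
tx48b: no from kilo, pylon -> abort (commits=0)
tx46e: no from cobalt, kilo -> abort (commits=0)
txace: no from helix -> abort (commits=0)
txfb4: no from kilo -> abort (commits=0)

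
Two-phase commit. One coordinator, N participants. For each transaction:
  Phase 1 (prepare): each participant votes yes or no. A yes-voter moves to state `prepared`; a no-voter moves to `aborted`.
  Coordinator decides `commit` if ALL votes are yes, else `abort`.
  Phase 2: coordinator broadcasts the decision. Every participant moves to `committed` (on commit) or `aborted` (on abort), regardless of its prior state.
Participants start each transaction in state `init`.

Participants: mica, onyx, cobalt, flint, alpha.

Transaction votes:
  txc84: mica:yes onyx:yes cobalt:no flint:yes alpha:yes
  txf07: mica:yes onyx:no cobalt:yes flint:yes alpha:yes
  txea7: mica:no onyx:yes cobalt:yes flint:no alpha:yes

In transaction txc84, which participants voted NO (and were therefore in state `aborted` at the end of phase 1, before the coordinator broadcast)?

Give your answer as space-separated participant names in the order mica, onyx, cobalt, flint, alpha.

Answer: cobalt

Derivation:
Txn txc84 phase 1: mica yes -> prepared; onyx yes -> prepared; cobalt no -> aborted; flint yes -> prepared; alpha yes -> prepared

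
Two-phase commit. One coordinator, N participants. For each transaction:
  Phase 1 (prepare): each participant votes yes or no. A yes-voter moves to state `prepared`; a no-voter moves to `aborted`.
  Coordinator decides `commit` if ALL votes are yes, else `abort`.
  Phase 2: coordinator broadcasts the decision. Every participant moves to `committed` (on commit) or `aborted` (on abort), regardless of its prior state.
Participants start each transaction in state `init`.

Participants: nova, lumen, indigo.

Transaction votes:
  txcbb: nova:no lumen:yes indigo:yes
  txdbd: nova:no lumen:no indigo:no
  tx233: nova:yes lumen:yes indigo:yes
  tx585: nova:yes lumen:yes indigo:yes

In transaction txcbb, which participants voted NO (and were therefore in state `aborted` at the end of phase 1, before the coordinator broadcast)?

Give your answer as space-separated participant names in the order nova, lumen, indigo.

Answer: nova

Derivation:
Txn txcbb phase 1: nova no -> aborted; lumen yes -> prepared; indigo yes -> prepared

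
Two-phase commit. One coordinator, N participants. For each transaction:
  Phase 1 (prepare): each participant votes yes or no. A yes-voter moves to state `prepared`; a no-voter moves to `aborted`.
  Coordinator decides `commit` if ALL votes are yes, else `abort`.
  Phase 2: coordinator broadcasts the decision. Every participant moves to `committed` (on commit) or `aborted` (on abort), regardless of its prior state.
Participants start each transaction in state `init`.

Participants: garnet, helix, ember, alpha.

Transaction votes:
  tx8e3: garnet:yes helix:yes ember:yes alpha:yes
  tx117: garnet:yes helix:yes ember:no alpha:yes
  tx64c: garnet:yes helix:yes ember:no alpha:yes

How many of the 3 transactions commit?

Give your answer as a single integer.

Answer: 1

Derivation:
tx8e3: all yes -> commit (commits=1)
tx117: no from ember -> abort (commits=1)
tx64c: no from ember -> abort (commits=1)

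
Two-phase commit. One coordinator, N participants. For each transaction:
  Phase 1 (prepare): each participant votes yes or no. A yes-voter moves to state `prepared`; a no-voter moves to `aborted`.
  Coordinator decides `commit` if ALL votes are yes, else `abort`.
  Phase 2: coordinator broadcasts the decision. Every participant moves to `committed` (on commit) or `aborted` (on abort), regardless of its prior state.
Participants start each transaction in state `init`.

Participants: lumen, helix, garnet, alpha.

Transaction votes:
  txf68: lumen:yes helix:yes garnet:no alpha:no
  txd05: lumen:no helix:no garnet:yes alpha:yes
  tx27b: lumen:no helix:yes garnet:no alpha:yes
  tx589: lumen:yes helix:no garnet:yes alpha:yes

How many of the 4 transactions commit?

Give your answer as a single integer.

Answer: 0

Derivation:
txf68: no from garnet, alpha -> abort (commits=0)
txd05: no from lumen, helix -> abort (commits=0)
tx27b: no from lumen, garnet -> abort (commits=0)
tx589: no from helix -> abort (commits=0)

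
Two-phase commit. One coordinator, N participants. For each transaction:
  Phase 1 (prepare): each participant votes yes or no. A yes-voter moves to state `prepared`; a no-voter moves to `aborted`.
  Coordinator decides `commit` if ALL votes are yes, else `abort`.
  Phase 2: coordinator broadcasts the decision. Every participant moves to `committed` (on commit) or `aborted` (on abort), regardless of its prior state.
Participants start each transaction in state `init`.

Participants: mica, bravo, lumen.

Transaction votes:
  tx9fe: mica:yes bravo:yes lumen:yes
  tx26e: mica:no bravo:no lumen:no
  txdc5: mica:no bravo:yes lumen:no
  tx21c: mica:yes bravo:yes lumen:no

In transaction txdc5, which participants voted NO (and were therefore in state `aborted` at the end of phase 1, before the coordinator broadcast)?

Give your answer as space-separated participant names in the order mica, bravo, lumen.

Txn txdc5 phase 1: mica no -> aborted; bravo yes -> prepared; lumen no -> aborted

Answer: mica lumen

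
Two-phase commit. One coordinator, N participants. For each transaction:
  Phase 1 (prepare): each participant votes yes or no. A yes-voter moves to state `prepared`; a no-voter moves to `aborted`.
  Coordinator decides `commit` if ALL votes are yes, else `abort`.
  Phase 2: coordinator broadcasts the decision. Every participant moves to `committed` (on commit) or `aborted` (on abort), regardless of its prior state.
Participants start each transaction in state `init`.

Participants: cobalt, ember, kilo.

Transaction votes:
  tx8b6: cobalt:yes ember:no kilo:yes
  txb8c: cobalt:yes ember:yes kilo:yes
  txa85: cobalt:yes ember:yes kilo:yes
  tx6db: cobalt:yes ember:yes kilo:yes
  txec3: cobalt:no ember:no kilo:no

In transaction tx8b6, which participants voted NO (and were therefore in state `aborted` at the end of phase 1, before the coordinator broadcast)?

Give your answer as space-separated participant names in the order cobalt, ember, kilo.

Answer: ember

Derivation:
Txn tx8b6 phase 1: cobalt yes -> prepared; ember no -> aborted; kilo yes -> prepared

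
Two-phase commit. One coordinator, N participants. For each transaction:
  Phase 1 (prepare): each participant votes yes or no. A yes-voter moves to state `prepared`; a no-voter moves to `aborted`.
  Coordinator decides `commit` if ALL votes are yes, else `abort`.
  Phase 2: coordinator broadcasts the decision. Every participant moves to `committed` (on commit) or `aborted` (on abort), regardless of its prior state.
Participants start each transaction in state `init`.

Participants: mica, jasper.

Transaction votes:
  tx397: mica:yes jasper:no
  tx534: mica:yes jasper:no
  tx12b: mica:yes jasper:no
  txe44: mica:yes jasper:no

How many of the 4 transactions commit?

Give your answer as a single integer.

tx397: no from jasper -> abort (commits=0)
tx534: no from jasper -> abort (commits=0)
tx12b: no from jasper -> abort (commits=0)
txe44: no from jasper -> abort (commits=0)

Answer: 0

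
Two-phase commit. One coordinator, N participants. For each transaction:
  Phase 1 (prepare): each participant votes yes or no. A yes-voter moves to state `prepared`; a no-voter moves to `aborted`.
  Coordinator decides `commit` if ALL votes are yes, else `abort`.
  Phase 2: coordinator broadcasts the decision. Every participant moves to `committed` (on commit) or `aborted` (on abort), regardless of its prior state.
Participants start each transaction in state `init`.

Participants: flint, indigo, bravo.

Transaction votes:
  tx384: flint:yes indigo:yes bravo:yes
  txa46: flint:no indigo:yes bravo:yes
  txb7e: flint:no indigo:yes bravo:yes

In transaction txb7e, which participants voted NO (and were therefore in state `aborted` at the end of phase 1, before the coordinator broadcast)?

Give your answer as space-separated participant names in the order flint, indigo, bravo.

Answer: flint

Derivation:
Txn txb7e phase 1: flint no -> aborted; indigo yes -> prepared; bravo yes -> prepared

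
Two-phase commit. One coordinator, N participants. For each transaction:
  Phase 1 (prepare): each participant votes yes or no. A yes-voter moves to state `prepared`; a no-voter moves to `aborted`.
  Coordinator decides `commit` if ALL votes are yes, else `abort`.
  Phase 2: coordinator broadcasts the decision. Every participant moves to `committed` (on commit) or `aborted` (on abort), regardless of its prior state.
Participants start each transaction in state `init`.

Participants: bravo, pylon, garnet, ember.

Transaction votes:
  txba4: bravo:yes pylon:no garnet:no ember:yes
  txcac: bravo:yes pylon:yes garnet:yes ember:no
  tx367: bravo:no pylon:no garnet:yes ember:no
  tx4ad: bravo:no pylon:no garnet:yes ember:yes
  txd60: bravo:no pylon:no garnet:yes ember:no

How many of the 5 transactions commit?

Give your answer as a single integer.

Answer: 0

Derivation:
txba4: no from pylon, garnet -> abort (commits=0)
txcac: no from ember -> abort (commits=0)
tx367: no from bravo, pylon, ember -> abort (commits=0)
tx4ad: no from bravo, pylon -> abort (commits=0)
txd60: no from bravo, pylon, ember -> abort (commits=0)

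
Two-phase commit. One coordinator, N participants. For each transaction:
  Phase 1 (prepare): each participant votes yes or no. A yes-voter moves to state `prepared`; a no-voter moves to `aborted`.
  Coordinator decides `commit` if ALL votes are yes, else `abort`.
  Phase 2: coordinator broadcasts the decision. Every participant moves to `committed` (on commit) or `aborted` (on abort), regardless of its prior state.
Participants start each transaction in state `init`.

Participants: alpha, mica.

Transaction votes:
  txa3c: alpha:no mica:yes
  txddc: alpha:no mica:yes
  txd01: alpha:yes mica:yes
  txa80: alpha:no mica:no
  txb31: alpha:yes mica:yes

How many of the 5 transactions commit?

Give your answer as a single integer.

txa3c: no from alpha -> abort (commits=0)
txddc: no from alpha -> abort (commits=0)
txd01: all yes -> commit (commits=1)
txa80: no from alpha, mica -> abort (commits=1)
txb31: all yes -> commit (commits=2)

Answer: 2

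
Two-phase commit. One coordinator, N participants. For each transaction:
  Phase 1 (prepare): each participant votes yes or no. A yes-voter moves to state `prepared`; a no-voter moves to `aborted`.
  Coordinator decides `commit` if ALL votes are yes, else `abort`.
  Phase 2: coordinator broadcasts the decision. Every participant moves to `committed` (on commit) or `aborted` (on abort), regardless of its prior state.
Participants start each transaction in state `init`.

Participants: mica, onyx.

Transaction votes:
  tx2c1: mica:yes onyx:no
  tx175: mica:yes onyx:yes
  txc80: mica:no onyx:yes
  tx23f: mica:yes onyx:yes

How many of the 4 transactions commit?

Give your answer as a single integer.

Answer: 2

Derivation:
tx2c1: no from onyx -> abort (commits=0)
tx175: all yes -> commit (commits=1)
txc80: no from mica -> abort (commits=1)
tx23f: all yes -> commit (commits=2)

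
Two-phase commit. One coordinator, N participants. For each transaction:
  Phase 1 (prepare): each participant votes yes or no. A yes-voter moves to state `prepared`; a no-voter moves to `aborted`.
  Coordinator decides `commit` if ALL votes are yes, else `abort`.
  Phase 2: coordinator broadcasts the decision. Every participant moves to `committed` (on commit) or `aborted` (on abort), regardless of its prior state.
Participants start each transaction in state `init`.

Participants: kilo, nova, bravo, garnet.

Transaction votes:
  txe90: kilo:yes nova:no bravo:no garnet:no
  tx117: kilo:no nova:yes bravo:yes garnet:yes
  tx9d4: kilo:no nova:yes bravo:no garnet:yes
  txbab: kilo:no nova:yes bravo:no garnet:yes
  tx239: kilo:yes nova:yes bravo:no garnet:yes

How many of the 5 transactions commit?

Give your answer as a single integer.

Answer: 0

Derivation:
txe90: no from nova, bravo, garnet -> abort (commits=0)
tx117: no from kilo -> abort (commits=0)
tx9d4: no from kilo, bravo -> abort (commits=0)
txbab: no from kilo, bravo -> abort (commits=0)
tx239: no from bravo -> abort (commits=0)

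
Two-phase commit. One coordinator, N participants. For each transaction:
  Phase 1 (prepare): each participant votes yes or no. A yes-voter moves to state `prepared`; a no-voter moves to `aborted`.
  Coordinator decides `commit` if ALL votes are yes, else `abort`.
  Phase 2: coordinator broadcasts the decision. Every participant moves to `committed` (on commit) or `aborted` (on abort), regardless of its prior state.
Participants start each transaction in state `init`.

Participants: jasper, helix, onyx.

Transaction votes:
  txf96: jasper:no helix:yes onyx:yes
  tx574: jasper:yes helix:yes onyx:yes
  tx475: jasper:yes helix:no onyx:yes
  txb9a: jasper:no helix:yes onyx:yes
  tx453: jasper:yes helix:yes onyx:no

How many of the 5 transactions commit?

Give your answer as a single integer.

txf96: no from jasper -> abort (commits=0)
tx574: all yes -> commit (commits=1)
tx475: no from helix -> abort (commits=1)
txb9a: no from jasper -> abort (commits=1)
tx453: no from onyx -> abort (commits=1)

Answer: 1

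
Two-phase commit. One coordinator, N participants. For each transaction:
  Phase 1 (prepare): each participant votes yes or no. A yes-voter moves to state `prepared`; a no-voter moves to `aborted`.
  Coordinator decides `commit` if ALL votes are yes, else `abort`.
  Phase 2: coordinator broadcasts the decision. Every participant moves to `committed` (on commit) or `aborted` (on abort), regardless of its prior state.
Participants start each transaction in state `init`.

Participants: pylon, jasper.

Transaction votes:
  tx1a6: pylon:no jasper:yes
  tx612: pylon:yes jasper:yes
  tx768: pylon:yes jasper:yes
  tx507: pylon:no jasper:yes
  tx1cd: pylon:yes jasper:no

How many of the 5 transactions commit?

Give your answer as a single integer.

Answer: 2

Derivation:
tx1a6: no from pylon -> abort (commits=0)
tx612: all yes -> commit (commits=1)
tx768: all yes -> commit (commits=2)
tx507: no from pylon -> abort (commits=2)
tx1cd: no from jasper -> abort (commits=2)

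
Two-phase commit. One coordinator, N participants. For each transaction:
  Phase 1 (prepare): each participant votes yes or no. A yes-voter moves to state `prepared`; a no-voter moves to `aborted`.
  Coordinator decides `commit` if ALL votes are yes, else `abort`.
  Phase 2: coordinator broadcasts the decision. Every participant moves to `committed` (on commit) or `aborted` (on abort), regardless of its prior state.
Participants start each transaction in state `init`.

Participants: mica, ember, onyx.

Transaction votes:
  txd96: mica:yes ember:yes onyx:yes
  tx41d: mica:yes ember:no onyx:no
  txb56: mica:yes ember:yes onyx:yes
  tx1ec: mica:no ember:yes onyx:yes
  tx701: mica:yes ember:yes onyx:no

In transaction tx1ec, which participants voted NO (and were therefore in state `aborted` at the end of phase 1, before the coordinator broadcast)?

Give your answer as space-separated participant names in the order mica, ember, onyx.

Answer: mica

Derivation:
Txn tx1ec phase 1: mica no -> aborted; ember yes -> prepared; onyx yes -> prepared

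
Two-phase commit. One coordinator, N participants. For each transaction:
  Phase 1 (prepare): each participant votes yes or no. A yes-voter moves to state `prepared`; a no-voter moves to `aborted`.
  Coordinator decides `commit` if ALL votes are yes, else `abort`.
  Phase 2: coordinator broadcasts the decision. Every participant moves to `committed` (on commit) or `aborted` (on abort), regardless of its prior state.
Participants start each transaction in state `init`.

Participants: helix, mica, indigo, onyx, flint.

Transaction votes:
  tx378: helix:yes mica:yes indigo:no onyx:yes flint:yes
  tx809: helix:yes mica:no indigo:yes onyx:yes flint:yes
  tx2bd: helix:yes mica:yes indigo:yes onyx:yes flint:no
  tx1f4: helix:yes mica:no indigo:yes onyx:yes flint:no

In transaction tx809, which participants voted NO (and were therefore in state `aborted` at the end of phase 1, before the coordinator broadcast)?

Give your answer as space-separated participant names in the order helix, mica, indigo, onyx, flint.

Txn tx809 phase 1: helix yes -> prepared; mica no -> aborted; indigo yes -> prepared; onyx yes -> prepared; flint yes -> prepared

Answer: mica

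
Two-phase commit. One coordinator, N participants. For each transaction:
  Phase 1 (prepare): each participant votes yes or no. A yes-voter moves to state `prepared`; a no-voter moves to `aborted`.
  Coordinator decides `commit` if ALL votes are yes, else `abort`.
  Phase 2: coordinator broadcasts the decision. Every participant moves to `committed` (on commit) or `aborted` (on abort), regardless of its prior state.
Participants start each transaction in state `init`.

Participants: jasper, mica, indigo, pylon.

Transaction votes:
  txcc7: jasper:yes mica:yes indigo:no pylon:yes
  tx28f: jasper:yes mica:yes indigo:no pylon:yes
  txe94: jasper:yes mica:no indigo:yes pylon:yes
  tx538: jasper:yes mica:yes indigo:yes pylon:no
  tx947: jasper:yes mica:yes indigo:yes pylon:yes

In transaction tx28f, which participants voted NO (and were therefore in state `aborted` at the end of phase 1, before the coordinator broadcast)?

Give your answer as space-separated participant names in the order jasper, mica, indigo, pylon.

Txn tx28f phase 1: jasper yes -> prepared; mica yes -> prepared; indigo no -> aborted; pylon yes -> prepared

Answer: indigo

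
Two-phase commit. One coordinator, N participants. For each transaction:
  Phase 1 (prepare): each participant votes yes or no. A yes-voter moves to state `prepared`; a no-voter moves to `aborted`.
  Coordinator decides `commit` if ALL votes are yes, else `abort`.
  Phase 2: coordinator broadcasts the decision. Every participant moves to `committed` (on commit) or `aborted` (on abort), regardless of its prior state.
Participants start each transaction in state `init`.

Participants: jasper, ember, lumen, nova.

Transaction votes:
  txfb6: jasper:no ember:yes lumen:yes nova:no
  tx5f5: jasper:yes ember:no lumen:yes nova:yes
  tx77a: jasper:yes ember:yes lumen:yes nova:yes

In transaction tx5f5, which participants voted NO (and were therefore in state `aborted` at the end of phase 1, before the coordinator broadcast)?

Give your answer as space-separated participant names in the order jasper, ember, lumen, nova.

Txn tx5f5 phase 1: jasper yes -> prepared; ember no -> aborted; lumen yes -> prepared; nova yes -> prepared

Answer: ember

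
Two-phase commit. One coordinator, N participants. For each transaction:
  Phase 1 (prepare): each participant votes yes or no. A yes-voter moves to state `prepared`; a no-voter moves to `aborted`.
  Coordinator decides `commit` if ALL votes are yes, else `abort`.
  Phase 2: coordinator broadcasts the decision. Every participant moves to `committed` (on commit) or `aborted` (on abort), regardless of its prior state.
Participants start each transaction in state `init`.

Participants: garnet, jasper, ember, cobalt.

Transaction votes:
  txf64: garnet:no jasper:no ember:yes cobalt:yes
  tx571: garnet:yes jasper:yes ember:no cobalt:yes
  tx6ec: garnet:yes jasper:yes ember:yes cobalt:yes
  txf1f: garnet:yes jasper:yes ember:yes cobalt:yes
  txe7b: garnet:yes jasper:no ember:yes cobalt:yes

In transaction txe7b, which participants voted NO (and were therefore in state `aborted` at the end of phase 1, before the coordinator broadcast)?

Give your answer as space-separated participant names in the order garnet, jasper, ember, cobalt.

Answer: jasper

Derivation:
Txn txe7b phase 1: garnet yes -> prepared; jasper no -> aborted; ember yes -> prepared; cobalt yes -> prepared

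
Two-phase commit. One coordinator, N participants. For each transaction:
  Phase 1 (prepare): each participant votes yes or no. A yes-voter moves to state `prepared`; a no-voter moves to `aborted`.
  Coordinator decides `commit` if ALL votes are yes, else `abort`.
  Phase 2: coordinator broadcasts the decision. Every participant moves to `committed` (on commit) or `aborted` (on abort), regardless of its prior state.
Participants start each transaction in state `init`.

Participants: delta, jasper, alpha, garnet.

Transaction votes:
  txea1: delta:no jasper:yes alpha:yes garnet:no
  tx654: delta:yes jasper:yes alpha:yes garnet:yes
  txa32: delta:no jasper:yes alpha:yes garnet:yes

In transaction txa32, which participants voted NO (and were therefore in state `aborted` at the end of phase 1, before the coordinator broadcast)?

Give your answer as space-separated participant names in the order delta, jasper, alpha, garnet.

Answer: delta

Derivation:
Txn txa32 phase 1: delta no -> aborted; jasper yes -> prepared; alpha yes -> prepared; garnet yes -> prepared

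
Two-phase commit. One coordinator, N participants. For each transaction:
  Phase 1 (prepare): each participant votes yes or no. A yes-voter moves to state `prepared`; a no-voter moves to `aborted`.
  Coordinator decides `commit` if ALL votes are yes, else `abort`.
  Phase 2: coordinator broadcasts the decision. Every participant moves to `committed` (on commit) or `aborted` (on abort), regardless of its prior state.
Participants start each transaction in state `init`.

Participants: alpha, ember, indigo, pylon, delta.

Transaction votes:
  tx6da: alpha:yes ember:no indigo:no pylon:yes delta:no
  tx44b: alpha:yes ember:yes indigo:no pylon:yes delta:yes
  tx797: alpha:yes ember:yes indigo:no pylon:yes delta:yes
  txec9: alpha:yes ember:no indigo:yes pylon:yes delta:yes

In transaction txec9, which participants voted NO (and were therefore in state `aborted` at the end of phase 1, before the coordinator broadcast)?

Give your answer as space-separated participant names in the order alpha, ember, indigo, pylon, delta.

Answer: ember

Derivation:
Txn txec9 phase 1: alpha yes -> prepared; ember no -> aborted; indigo yes -> prepared; pylon yes -> prepared; delta yes -> prepared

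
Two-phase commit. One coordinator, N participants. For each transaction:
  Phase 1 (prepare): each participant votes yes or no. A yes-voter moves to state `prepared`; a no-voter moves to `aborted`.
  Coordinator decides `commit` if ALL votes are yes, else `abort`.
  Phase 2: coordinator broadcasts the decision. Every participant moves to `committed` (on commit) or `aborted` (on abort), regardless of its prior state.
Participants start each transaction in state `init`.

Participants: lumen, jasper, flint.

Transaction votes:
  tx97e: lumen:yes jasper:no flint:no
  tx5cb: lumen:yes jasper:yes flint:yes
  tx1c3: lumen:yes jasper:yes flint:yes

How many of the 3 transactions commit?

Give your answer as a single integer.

Answer: 2

Derivation:
tx97e: no from jasper, flint -> abort (commits=0)
tx5cb: all yes -> commit (commits=1)
tx1c3: all yes -> commit (commits=2)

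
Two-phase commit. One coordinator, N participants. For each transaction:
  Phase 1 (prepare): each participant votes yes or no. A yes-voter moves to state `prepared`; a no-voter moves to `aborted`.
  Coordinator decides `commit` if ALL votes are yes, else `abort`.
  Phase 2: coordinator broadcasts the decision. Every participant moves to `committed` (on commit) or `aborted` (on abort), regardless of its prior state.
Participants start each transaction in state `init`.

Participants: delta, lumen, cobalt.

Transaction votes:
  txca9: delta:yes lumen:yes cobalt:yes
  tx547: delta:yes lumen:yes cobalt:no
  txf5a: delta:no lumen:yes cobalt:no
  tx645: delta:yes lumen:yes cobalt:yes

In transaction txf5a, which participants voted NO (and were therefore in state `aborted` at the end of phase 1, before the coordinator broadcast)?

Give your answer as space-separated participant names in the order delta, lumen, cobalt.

Answer: delta cobalt

Derivation:
Txn txf5a phase 1: delta no -> aborted; lumen yes -> prepared; cobalt no -> aborted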